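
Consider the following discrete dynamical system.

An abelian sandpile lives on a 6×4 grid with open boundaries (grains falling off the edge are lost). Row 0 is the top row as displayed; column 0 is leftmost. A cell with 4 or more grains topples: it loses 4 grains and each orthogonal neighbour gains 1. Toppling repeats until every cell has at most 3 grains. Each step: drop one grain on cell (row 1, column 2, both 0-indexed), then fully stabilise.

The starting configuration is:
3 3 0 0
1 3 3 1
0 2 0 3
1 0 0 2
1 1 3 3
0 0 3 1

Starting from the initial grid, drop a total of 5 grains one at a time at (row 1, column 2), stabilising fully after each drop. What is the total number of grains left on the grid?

36

k=0  3 3 0 0
1 3 3 1
0 2 0 3
1 0 0 2
1 1 3 3
0 0 3 1
k=1  0 1 2 0
3 1 1 2
0 3 1 3
1 0 0 2
1 1 3 3
0 0 3 1
k=2  0 1 2 0
3 1 2 2
0 3 1 3
1 0 0 2
1 1 3 3
0 0 3 1
k=3  0 1 2 0
3 1 3 2
0 3 1 3
1 0 0 2
1 1 3 3
0 0 3 1
k=4  0 1 3 0
3 2 0 3
0 3 2 3
1 0 0 2
1 1 3 3
0 0 3 1
k=5  0 1 3 0
3 2 1 3
0 3 2 3
1 0 0 2
1 1 3 3
0 0 3 1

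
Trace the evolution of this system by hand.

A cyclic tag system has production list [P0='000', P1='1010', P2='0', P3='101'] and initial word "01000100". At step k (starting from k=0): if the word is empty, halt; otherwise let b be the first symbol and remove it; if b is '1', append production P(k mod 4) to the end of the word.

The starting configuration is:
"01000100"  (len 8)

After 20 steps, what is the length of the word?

4

[0] "01000100"  (len 8)
[1] "1000100"  (len 7)
[2] "0001001010"  (len 10)
[3] "001001010"  (len 9)
[4] "01001010"  (len 8)
[5] "1001010"  (len 7)
[6] "0010101010"  (len 10)
[7] "010101010"  (len 9)
[8] "10101010"  (len 8)
[9] "0101010000"  (len 10)
[10] "101010000"  (len 9)
[11] "010100000"  (len 9)
[12] "10100000"  (len 8)
[13] "0100000000"  (len 10)
[14] "100000000"  (len 9)
[15] "000000000"  (len 9)
[16] "00000000"  (len 8)
[17] "0000000"  (len 7)
[18] "000000"  (len 6)
[19] "00000"  (len 5)
[20] "0000"  (len 4)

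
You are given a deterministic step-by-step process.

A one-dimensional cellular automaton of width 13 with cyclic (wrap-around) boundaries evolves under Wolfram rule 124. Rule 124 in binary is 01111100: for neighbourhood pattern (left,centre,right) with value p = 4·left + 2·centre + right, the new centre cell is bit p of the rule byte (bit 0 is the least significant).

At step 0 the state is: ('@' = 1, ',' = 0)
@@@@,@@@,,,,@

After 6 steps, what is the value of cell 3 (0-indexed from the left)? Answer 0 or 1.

1

[0] @@@@,@@@,,,,@
[1] ,,,@@@,@@,,,@
[2] @,,@,@@@@@,,@
[3] @@,@@@,,,@@,@
[4] ,@@@,@@,,@@@@
[5] @@,@@@@@,@,,@
[6] ,@@@,,,@@@@,@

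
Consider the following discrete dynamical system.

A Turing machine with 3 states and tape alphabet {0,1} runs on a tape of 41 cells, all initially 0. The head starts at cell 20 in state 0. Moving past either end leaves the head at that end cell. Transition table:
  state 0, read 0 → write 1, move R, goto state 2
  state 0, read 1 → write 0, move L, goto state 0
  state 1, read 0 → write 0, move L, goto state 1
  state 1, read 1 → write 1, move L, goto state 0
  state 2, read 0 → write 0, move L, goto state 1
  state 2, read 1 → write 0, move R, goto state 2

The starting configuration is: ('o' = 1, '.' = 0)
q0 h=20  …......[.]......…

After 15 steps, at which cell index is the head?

[0] q0 h=20  …......[.]......…
[1] q2 h=21  ….....o[.]......…
[2] q1 h=20  …......[o]......…
[3] q0 h=19  …......[.]o.....…
[4] q2 h=20  ….....o[o]......…
[5] q2 h=21  …....o.[.]......…
[6] q1 h=20  ….....o[.]......…
[7] q1 h=19  …......[o]......…
[8] q0 h=18  …......[.]o.....…
[9] q2 h=19  ….....o[o]......…
[10] q2 h=20  …....o.[.]......…
[11] q1 h=19  ….....o[.]......…
[12] q1 h=18  …......[o]......…
[13] q0 h=17  …......[.]o.....…
[14] q2 h=18  ….....o[o]......…
[15] q2 h=19  …....o.[.]......…

19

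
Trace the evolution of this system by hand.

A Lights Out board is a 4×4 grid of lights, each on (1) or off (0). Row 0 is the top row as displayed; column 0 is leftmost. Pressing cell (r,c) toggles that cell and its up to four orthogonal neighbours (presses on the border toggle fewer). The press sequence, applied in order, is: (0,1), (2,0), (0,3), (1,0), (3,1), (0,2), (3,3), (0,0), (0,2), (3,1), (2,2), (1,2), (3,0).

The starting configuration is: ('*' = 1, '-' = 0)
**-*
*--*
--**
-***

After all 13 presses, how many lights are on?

8

gen 0: **-*
*--*
--**
-***
gen 1: --**
**-*
--**
-***
gen 2: --**
-*-*
****
****
gen 3: ----
-*--
****
****
gen 4: *---
*---
-***
****
gen 5: *---
*---
--**
---*
gen 6: ****
*-*-
--**
---*
gen 7: ****
*-*-
--*-
--*-
gen 8: --**
--*-
--*-
--*-
gen 9: -*--
----
--*-
--*-
gen 10: -*--
----
-**-
**--
gen 11: -*--
--*-
---*
***-
gen 12: -**-
-*-*
--**
***-
gen 13: -**-
-*-*
*-**
--*-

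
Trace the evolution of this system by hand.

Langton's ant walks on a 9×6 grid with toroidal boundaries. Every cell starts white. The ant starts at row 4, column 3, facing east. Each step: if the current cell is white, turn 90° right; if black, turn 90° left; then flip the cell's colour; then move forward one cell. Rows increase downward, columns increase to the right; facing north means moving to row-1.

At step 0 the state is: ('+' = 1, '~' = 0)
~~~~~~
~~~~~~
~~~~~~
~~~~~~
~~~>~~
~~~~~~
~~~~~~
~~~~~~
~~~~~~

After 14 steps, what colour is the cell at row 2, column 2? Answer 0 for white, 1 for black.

[0] ~~~~~~
~~~~~~
~~~~~~
~~~~~~
~~~>~~
~~~~~~
~~~~~~
~~~~~~
~~~~~~
[1] ~~~~~~
~~~~~~
~~~~~~
~~~~~~
~~~+~~
~~~v~~
~~~~~~
~~~~~~
~~~~~~
[2] ~~~~~~
~~~~~~
~~~~~~
~~~~~~
~~~+~~
~~<+~~
~~~~~~
~~~~~~
~~~~~~
[3] ~~~~~~
~~~~~~
~~~~~~
~~~~~~
~~^+~~
~~++~~
~~~~~~
~~~~~~
~~~~~~
[4] ~~~~~~
~~~~~~
~~~~~~
~~~~~~
~~+>~~
~~++~~
~~~~~~
~~~~~~
~~~~~~
[5] ~~~~~~
~~~~~~
~~~~~~
~~~^~~
~~+~~~
~~++~~
~~~~~~
~~~~~~
~~~~~~
[6] ~~~~~~
~~~~~~
~~~~~~
~~~+>~
~~+~~~
~~++~~
~~~~~~
~~~~~~
~~~~~~
[7] ~~~~~~
~~~~~~
~~~~~~
~~~++~
~~+~v~
~~++~~
~~~~~~
~~~~~~
~~~~~~
[8] ~~~~~~
~~~~~~
~~~~~~
~~~++~
~~+<+~
~~++~~
~~~~~~
~~~~~~
~~~~~~
[9] ~~~~~~
~~~~~~
~~~~~~
~~~^+~
~~+++~
~~++~~
~~~~~~
~~~~~~
~~~~~~
[10] ~~~~~~
~~~~~~
~~~~~~
~~<~+~
~~+++~
~~++~~
~~~~~~
~~~~~~
~~~~~~
[11] ~~~~~~
~~~~~~
~~^~~~
~~+~+~
~~+++~
~~++~~
~~~~~~
~~~~~~
~~~~~~
[12] ~~~~~~
~~~~~~
~~+>~~
~~+~+~
~~+++~
~~++~~
~~~~~~
~~~~~~
~~~~~~
[13] ~~~~~~
~~~~~~
~~++~~
~~+v+~
~~+++~
~~++~~
~~~~~~
~~~~~~
~~~~~~
[14] ~~~~~~
~~~~~~
~~++~~
~~<++~
~~+++~
~~++~~
~~~~~~
~~~~~~
~~~~~~

1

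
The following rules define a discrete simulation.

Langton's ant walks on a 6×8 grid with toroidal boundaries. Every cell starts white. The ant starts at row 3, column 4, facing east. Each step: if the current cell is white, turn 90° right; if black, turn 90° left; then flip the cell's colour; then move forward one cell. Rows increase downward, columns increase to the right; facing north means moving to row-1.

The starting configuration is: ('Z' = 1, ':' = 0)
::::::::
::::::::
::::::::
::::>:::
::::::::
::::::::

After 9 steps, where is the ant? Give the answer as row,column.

2,4

step 0: ::::::::
::::::::
::::::::
::::>:::
::::::::
::::::::
step 1: ::::::::
::::::::
::::::::
::::Z:::
::::v:::
::::::::
step 2: ::::::::
::::::::
::::::::
::::Z:::
:::<Z:::
::::::::
step 3: ::::::::
::::::::
::::::::
:::^Z:::
:::ZZ:::
::::::::
step 4: ::::::::
::::::::
::::::::
:::Z>:::
:::ZZ:::
::::::::
step 5: ::::::::
::::::::
::::^:::
:::Z::::
:::ZZ:::
::::::::
step 6: ::::::::
::::::::
::::Z>::
:::Z::::
:::ZZ:::
::::::::
step 7: ::::::::
::::::::
::::ZZ::
:::Z:v::
:::ZZ:::
::::::::
step 8: ::::::::
::::::::
::::ZZ::
:::Z<Z::
:::ZZ:::
::::::::
step 9: ::::::::
::::::::
::::^Z::
:::ZZZ::
:::ZZ:::
::::::::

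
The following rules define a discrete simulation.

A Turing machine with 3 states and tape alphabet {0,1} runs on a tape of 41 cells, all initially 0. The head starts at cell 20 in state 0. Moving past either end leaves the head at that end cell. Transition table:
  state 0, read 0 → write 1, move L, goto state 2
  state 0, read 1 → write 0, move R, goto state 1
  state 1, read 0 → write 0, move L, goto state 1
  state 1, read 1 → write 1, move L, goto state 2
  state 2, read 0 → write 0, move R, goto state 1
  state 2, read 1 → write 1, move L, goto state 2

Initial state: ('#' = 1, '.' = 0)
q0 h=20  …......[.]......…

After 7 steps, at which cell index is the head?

19

[0] q0 h=20  …......[.]......…
[1] q2 h=19  …......[.]#.....…
[2] q1 h=20  …......[#]......…
[3] q2 h=19  …......[.]#.....…
[4] q1 h=20  …......[#]......…
[5] q2 h=19  …......[.]#.....…
[6] q1 h=20  …......[#]......…
[7] q2 h=19  …......[.]#.....…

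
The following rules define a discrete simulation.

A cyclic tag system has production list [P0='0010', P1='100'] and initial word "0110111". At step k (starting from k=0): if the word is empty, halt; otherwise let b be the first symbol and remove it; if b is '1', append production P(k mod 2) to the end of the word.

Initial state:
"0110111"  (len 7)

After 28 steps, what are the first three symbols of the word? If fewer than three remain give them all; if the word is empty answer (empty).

gen 0: "0110111"  (len 7)
gen 1: "110111"  (len 6)
gen 2: "10111100"  (len 8)
gen 3: "01111000010"  (len 11)
gen 4: "1111000010"  (len 10)
gen 5: "1110000100010"  (len 13)
gen 6: "110000100010100"  (len 15)
gen 7: "100001000101000010"  (len 18)
gen 8: "00001000101000010100"  (len 20)
gen 9: "0001000101000010100"  (len 19)
gen 10: "001000101000010100"  (len 18)
gen 11: "01000101000010100"  (len 17)
gen 12: "1000101000010100"  (len 16)
gen 13: "0001010000101000010"  (len 19)
gen 14: "001010000101000010"  (len 18)
gen 15: "01010000101000010"  (len 17)
gen 16: "1010000101000010"  (len 16)
gen 17: "0100001010000100010"  (len 19)
gen 18: "100001010000100010"  (len 18)
gen 19: "000010100001000100010"  (len 21)
gen 20: "00010100001000100010"  (len 20)
gen 21: "0010100001000100010"  (len 19)
gen 22: "010100001000100010"  (len 18)
gen 23: "10100001000100010"  (len 17)
gen 24: "0100001000100010100"  (len 19)
gen 25: "100001000100010100"  (len 18)
gen 26: "00001000100010100100"  (len 20)
gen 27: "0001000100010100100"  (len 19)
gen 28: "001000100010100100"  (len 18)

001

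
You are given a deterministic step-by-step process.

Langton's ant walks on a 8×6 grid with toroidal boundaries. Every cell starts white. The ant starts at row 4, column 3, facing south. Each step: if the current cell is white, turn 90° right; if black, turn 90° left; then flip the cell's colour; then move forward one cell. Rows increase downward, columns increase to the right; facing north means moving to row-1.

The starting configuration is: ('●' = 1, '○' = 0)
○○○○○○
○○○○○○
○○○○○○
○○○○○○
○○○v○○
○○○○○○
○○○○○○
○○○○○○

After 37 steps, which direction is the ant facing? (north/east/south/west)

gen 0: ○○○○○○
○○○○○○
○○○○○○
○○○○○○
○○○v○○
○○○○○○
○○○○○○
○○○○○○
gen 1: ○○○○○○
○○○○○○
○○○○○○
○○○○○○
○○<●○○
○○○○○○
○○○○○○
○○○○○○
gen 2: ○○○○○○
○○○○○○
○○○○○○
○○^○○○
○○●●○○
○○○○○○
○○○○○○
○○○○○○
gen 3: ○○○○○○
○○○○○○
○○○○○○
○○●>○○
○○●●○○
○○○○○○
○○○○○○
○○○○○○
gen 4: ○○○○○○
○○○○○○
○○○○○○
○○●●○○
○○●v○○
○○○○○○
○○○○○○
○○○○○○
gen 5: ○○○○○○
○○○○○○
○○○○○○
○○●●○○
○○●○>○
○○○○○○
○○○○○○
○○○○○○
gen 6: ○○○○○○
○○○○○○
○○○○○○
○○●●○○
○○●○●○
○○○○v○
○○○○○○
○○○○○○
gen 7: ○○○○○○
○○○○○○
○○○○○○
○○●●○○
○○●○●○
○○○<●○
○○○○○○
○○○○○○
gen 8: ○○○○○○
○○○○○○
○○○○○○
○○●●○○
○○●^●○
○○○●●○
○○○○○○
○○○○○○
gen 9: ○○○○○○
○○○○○○
○○○○○○
○○●●○○
○○●●>○
○○○●●○
○○○○○○
○○○○○○
gen 10: ○○○○○○
○○○○○○
○○○○○○
○○●●^○
○○●●○○
○○○●●○
○○○○○○
○○○○○○
gen 11: ○○○○○○
○○○○○○
○○○○○○
○○●●●>
○○●●○○
○○○●●○
○○○○○○
○○○○○○
gen 12: ○○○○○○
○○○○○○
○○○○○○
○○●●●●
○○●●○v
○○○●●○
○○○○○○
○○○○○○
gen 13: ○○○○○○
○○○○○○
○○○○○○
○○●●●●
○○●●<●
○○○●●○
○○○○○○
○○○○○○
gen 14: ○○○○○○
○○○○○○
○○○○○○
○○●●^●
○○●●●●
○○○●●○
○○○○○○
○○○○○○
gen 15: ○○○○○○
○○○○○○
○○○○○○
○○●<○●
○○●●●●
○○○●●○
○○○○○○
○○○○○○
gen 16: ○○○○○○
○○○○○○
○○○○○○
○○●○○●
○○●v●●
○○○●●○
○○○○○○
○○○○○○
gen 17: ○○○○○○
○○○○○○
○○○○○○
○○●○○●
○○●○>●
○○○●●○
○○○○○○
○○○○○○
gen 18: ○○○○○○
○○○○○○
○○○○○○
○○●○^●
○○●○○●
○○○●●○
○○○○○○
○○○○○○
gen 19: ○○○○○○
○○○○○○
○○○○○○
○○●○●>
○○●○○●
○○○●●○
○○○○○○
○○○○○○
gen 20: ○○○○○○
○○○○○○
○○○○○^
○○●○●○
○○●○○●
○○○●●○
○○○○○○
○○○○○○
gen 21: ○○○○○○
○○○○○○
>○○○○●
○○●○●○
○○●○○●
○○○●●○
○○○○○○
○○○○○○
gen 22: ○○○○○○
○○○○○○
●○○○○●
v○●○●○
○○●○○●
○○○●●○
○○○○○○
○○○○○○
gen 23: ○○○○○○
○○○○○○
●○○○○●
●○●○●<
○○●○○●
○○○●●○
○○○○○○
○○○○○○
gen 24: ○○○○○○
○○○○○○
●○○○○^
●○●○●●
○○●○○●
○○○●●○
○○○○○○
○○○○○○
gen 25: ○○○○○○
○○○○○○
●○○○<○
●○●○●●
○○●○○●
○○○●●○
○○○○○○
○○○○○○
gen 26: ○○○○○○
○○○○^○
●○○○●○
●○●○●●
○○●○○●
○○○●●○
○○○○○○
○○○○○○
gen 27: ○○○○○○
○○○○●>
●○○○●○
●○●○●●
○○●○○●
○○○●●○
○○○○○○
○○○○○○
gen 28: ○○○○○○
○○○○●●
●○○○●v
●○●○●●
○○●○○●
○○○●●○
○○○○○○
○○○○○○
gen 29: ○○○○○○
○○○○●●
●○○○<●
●○●○●●
○○●○○●
○○○●●○
○○○○○○
○○○○○○
gen 30: ○○○○○○
○○○○●●
●○○○○●
●○●○v●
○○●○○●
○○○●●○
○○○○○○
○○○○○○
gen 31: ○○○○○○
○○○○●●
●○○○○●
●○●○○>
○○●○○●
○○○●●○
○○○○○○
○○○○○○
gen 32: ○○○○○○
○○○○●●
●○○○○^
●○●○○○
○○●○○●
○○○●●○
○○○○○○
○○○○○○
gen 33: ○○○○○○
○○○○●●
●○○○<○
●○●○○○
○○●○○●
○○○●●○
○○○○○○
○○○○○○
gen 34: ○○○○○○
○○○○^●
●○○○●○
●○●○○○
○○●○○●
○○○●●○
○○○○○○
○○○○○○
gen 35: ○○○○○○
○○○<○●
●○○○●○
●○●○○○
○○●○○●
○○○●●○
○○○○○○
○○○○○○
gen 36: ○○○^○○
○○○●○●
●○○○●○
●○●○○○
○○●○○●
○○○●●○
○○○○○○
○○○○○○
gen 37: ○○○●>○
○○○●○●
●○○○●○
●○●○○○
○○●○○●
○○○●●○
○○○○○○
○○○○○○

east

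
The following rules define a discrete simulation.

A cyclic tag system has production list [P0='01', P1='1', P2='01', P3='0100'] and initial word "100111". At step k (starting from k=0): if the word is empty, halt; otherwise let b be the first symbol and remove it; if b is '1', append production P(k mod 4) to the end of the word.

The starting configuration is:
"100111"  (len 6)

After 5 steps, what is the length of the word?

k=0  "100111"  (len 6)
k=1  "0011101"  (len 7)
k=2  "011101"  (len 6)
k=3  "11101"  (len 5)
k=4  "11010100"  (len 8)
k=5  "101010001"  (len 9)

9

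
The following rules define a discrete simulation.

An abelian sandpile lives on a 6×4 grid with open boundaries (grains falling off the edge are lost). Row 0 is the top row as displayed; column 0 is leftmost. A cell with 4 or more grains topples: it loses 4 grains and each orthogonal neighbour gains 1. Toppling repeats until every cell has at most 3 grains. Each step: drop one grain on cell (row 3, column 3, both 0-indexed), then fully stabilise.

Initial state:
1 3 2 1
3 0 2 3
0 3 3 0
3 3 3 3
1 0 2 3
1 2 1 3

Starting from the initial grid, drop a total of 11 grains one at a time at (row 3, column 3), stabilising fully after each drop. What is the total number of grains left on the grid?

46

t=0: 1 3 2 1
3 0 2 3
0 3 3 0
3 3 3 3
1 0 2 3
1 2 1 3
t=1: 1 3 2 1
3 1 3 3
2 1 1 2
0 2 3 2
2 2 0 2
1 2 3 0
t=2: 1 3 2 1
3 1 3 3
2 1 1 2
0 2 3 3
2 2 0 2
1 2 3 0
t=3: 1 3 2 1
3 1 3 3
2 1 2 3
0 3 0 1
2 2 1 3
1 2 3 0
t=4: 1 3 2 1
3 1 3 3
2 1 2 3
0 3 0 2
2 2 1 3
1 2 3 0
t=5: 1 3 2 1
3 1 3 3
2 1 2 3
0 3 0 3
2 2 1 3
1 2 3 0
t=6: 1 3 3 2
3 2 1 1
2 2 0 2
0 3 2 2
2 2 2 0
1 2 3 1
t=7: 1 3 3 2
3 2 1 1
2 2 0 2
0 3 2 3
2 2 2 0
1 2 3 1
t=8: 1 3 3 2
3 2 1 1
2 2 0 3
0 3 3 0
2 2 2 1
1 2 3 1
t=9: 1 3 3 2
3 2 1 1
2 2 0 3
0 3 3 1
2 2 2 1
1 2 3 1
t=10: 1 3 3 2
3 2 1 1
2 2 0 3
0 3 3 2
2 2 2 1
1 2 3 1
t=11: 1 3 3 2
3 2 1 1
2 2 0 3
0 3 3 3
2 2 2 1
1 2 3 1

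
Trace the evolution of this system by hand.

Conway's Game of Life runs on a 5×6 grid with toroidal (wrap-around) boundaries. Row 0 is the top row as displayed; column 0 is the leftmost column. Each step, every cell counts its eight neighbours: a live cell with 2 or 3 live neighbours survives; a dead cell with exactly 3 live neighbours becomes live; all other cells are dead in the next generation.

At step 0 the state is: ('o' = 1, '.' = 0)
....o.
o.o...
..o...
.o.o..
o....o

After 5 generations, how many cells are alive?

5

gen 0: ....o.
o.o...
..o...
.o.o..
o....o
gen 1: oo....
.o.o..
..oo..
ooo...
o...oo
gen 2: .oo.o.
oo.o..
o..o..
o.o.o.
..o...
gen 3: o.....
o..ooo
o..oo.
..o..o
..o..o
gen 4: oo.o..
oo.o..
ooo...
ooo..o
oo...o
gen 5: ....o.
...o.o
...o..
......
....o.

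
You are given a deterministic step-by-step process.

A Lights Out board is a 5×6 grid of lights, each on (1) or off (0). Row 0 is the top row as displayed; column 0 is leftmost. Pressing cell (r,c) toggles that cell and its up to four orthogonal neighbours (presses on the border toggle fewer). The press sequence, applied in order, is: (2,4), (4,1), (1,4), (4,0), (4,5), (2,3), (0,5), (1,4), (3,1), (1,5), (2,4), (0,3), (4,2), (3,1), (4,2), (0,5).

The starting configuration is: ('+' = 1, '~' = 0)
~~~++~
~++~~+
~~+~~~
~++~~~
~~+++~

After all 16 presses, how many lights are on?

14

t=0: ~~~++~
~++~~+
~~+~~~
~++~~~
~~+++~
t=1: ~~~++~
~++~++
~~++++
~++~+~
~~+++~
t=2: ~~~++~
~++~++
~~++++
~~+~+~
++~++~
t=3: ~~~+~~
~+++~~
~~++~+
~~+~+~
++~++~
t=4: ~~~+~~
~+++~~
~~++~+
+~+~+~
~~~++~
t=5: ~~~+~~
~+++~~
~~++~+
+~+~++
~~~+~+
t=6: ~~~+~~
~++~~~
~~~~++
+~++++
~~~+~+
t=7: ~~~+++
~++~~+
~~~~++
+~++++
~~~+~+
t=8: ~~~+~+
~++++~
~~~~~+
+~++++
~~~+~+
t=9: ~~~+~+
~++++~
~+~~~+
~+~+++
~+~+~+
t=10: ~~~+~~
~+++~+
~+~~~~
~+~+++
~+~+~+
t=11: ~~~+~~
~+++++
~+~+++
~+~+~+
~+~+~+
t=12: ~~+~+~
~++~++
~+~+++
~+~+~+
~+~+~+
t=13: ~~+~+~
~++~++
~+~+++
~+++~+
~~+~~+
t=14: ~~+~+~
~++~++
~~~+++
+~~+~+
~++~~+
t=15: ~~+~+~
~++~++
~~~+++
+~++~+
~~~+~+
t=16: ~~+~~+
~++~+~
~~~+++
+~++~+
~~~+~+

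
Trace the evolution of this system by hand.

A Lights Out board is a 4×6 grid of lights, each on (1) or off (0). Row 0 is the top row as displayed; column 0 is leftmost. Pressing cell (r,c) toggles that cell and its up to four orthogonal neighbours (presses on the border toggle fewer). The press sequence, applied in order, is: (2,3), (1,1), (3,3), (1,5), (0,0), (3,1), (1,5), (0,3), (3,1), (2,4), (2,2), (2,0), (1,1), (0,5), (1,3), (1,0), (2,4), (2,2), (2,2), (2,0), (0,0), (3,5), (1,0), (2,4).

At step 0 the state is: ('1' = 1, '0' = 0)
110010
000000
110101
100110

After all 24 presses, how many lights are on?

k=0  110010
000000
110101
100110
k=1  110010
000100
111011
100010
k=2  100010
111100
101011
100010
k=3  100010
111100
101111
101100
k=4  100011
111111
101110
101100
k=5  010011
011111
101110
101100
k=6  010011
011111
111110
010100
k=7  010010
011100
111111
010100
k=8  011100
011000
111111
010100
k=9  011100
011000
101111
101100
k=10  011100
011010
101000
101110
k=11  011100
010010
110100
100110
k=12  011100
110010
000100
000110
k=13  001100
001010
010100
000110
k=14  001111
001011
010100
000110
k=15  001011
000101
010000
000110
k=16  101011
110101
110000
000110
k=17  101011
110111
110111
000100
k=18  101011
111111
101011
001100
k=19  101011
110111
110111
000100
k=20  101011
010111
000111
100100
k=21  011011
110111
000111
100100
k=22  011011
110111
000110
100111
k=23  111011
000111
100110
100111
k=24  111011
000101
100001
100101

12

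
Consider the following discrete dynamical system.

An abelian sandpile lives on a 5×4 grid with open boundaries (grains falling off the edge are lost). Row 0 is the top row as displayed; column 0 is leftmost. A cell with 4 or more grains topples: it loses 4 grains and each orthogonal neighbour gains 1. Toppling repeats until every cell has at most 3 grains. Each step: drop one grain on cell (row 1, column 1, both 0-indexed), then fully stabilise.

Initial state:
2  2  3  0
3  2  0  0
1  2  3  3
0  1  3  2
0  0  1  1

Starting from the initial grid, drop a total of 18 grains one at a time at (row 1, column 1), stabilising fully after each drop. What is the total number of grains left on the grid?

k=0  2  2  3  0
3  2  0  0
1  2  3  3
0  1  3  2
0  0  1  1
k=1  2  2  3  0
3  3  0  0
1  2  3  3
0  1  3  2
0  0  1  1
k=2  3  3  3  0
0  1  1  0
2  3  3  3
0  1  3  2
0  0  1  1
k=3  3  3  3  0
0  2  1  0
2  3  3  3
0  1  3  2
0  0  1  1
k=4  3  3  3  0
0  3  1  0
2  3  3  3
0  1  3  2
0  0  1  1
k=5  0  2  1  1
2  3  0  2
3  1  3  1
0  3  1  0
0  0  2  2
k=6  0  3  1  1
3  0  1  2
3  2  3  1
0  3  1  0
0  0  2  2
k=7  0  3  1  1
3  1  1  2
3  2  3  1
0  3  1  0
0  0  2  2
k=8  0  3  1  1
3  2  1  2
3  2  3  1
0  3  1  0
0  0  2  2
k=9  0  3  1  1
3  3  1  2
3  2  3  1
0  3  1  0
0  0  2  2
k=10  2  0  2  1
1  3  3  2
1  2  0  2
2  0  3  0
0  1  2  2
k=11  2  1  3  1
2  1  0  3
1  3  1  2
2  0  3  0
0  1  2  2
k=12  2  1  3  1
2  2  0  3
1  3  1  2
2  0  3  0
0  1  2  2
k=13  2  1  3  1
2  3  0  3
1  3  1  2
2  0  3  0
0  1  2  2
k=14  2  2  3  1
3  1  1  3
2  0  2  2
2  1  3  0
0  1  2  2
k=15  2  2  3  1
3  2  1  3
2  0  2  2
2  1  3  0
0  1  2  2
k=16  2  2  3  1
3  3  1  3
2  0  2  2
2  1  3  0
0  1  2  2
k=17  3  3  3  1
0  1  2  3
3  1  2  2
2  1  3  0
0  1  2  2
k=18  3  3  3  1
0  2  2  3
3  1  2  2
2  1  3  0
0  1  2  2

36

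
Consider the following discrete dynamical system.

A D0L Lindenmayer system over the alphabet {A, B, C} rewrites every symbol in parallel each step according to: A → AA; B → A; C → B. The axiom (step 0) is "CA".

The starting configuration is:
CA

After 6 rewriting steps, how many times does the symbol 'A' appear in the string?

gen 0: CA
gen 1: BAA
gen 2: AAAAA
gen 3: AAAAAAAAAA
gen 4: AAAAAAAAAAAAAAAAAAAA
gen 5: AAAAAAAAAAAAAAAAAAAAAAAAAAAAAAAAAAAAAAAA
gen 6: AAAAAAAAAAAAAAAAAAAAAAAAAAAAAAAAAAAAAAAAAAAAAAAAAAAAAAAAAAAAAAAAAAAAAAAAAAAAAAAA

80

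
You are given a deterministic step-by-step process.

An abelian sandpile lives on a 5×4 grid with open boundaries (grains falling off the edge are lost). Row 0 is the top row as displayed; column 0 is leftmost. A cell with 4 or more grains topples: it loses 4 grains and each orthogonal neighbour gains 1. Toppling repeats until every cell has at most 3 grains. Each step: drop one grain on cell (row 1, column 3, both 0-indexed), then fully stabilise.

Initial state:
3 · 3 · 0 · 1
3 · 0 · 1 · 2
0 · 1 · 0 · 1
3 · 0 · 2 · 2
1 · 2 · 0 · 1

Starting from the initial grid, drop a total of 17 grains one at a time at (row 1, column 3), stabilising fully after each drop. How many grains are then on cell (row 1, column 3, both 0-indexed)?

2

t=0: 3 · 3 · 0 · 1
3 · 0 · 1 · 2
0 · 1 · 0 · 1
3 · 0 · 2 · 2
1 · 2 · 0 · 1
t=1: 3 · 3 · 0 · 1
3 · 0 · 1 · 3
0 · 1 · 0 · 1
3 · 0 · 2 · 2
1 · 2 · 0 · 1
t=2: 3 · 3 · 0 · 2
3 · 0 · 2 · 0
0 · 1 · 0 · 2
3 · 0 · 2 · 2
1 · 2 · 0 · 1
t=3: 3 · 3 · 0 · 2
3 · 0 · 2 · 1
0 · 1 · 0 · 2
3 · 0 · 2 · 2
1 · 2 · 0 · 1
t=4: 3 · 3 · 0 · 2
3 · 0 · 2 · 2
0 · 1 · 0 · 2
3 · 0 · 2 · 2
1 · 2 · 0 · 1
t=5: 3 · 3 · 0 · 2
3 · 0 · 2 · 3
0 · 1 · 0 · 2
3 · 0 · 2 · 2
1 · 2 · 0 · 1
t=6: 3 · 3 · 0 · 3
3 · 0 · 3 · 0
0 · 1 · 0 · 3
3 · 0 · 2 · 2
1 · 2 · 0 · 1
t=7: 3 · 3 · 0 · 3
3 · 0 · 3 · 1
0 · 1 · 0 · 3
3 · 0 · 2 · 2
1 · 2 · 0 · 1
t=8: 3 · 3 · 0 · 3
3 · 0 · 3 · 2
0 · 1 · 0 · 3
3 · 0 · 2 · 2
1 · 2 · 0 · 1
t=9: 3 · 3 · 0 · 3
3 · 0 · 3 · 3
0 · 1 · 0 · 3
3 · 0 · 2 · 2
1 · 2 · 0 · 1
t=10: 3 · 3 · 2 · 0
3 · 1 · 0 · 3
0 · 1 · 2 · 0
3 · 0 · 2 · 3
1 · 2 · 0 · 1
t=11: 3 · 3 · 2 · 1
3 · 1 · 1 · 0
0 · 1 · 2 · 1
3 · 0 · 2 · 3
1 · 2 · 0 · 1
t=12: 3 · 3 · 2 · 1
3 · 1 · 1 · 1
0 · 1 · 2 · 1
3 · 0 · 2 · 3
1 · 2 · 0 · 1
t=13: 3 · 3 · 2 · 1
3 · 1 · 1 · 2
0 · 1 · 2 · 1
3 · 0 · 2 · 3
1 · 2 · 0 · 1
t=14: 3 · 3 · 2 · 1
3 · 1 · 1 · 3
0 · 1 · 2 · 1
3 · 0 · 2 · 3
1 · 2 · 0 · 1
t=15: 3 · 3 · 2 · 2
3 · 1 · 2 · 0
0 · 1 · 2 · 2
3 · 0 · 2 · 3
1 · 2 · 0 · 1
t=16: 3 · 3 · 2 · 2
3 · 1 · 2 · 1
0 · 1 · 2 · 2
3 · 0 · 2 · 3
1 · 2 · 0 · 1
t=17: 3 · 3 · 2 · 2
3 · 1 · 2 · 2
0 · 1 · 2 · 2
3 · 0 · 2 · 3
1 · 2 · 0 · 1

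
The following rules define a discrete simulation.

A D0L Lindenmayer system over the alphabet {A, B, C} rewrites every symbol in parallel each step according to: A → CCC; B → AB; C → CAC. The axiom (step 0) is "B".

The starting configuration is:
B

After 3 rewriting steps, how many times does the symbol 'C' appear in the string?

9

t=0: B
t=1: AB
t=2: CCCAB
t=3: CACCACCACCCCAB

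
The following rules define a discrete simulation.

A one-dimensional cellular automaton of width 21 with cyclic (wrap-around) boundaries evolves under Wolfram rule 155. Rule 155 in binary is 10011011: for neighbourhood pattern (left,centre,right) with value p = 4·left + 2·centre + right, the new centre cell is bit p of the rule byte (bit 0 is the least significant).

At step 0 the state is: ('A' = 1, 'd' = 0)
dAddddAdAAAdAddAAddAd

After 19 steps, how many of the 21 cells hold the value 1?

14

t=0: dAddddAdAAAdAddAAddAd
t=1: AdAAAAddAAdddAAAdAAdA
t=2: ddAAAdAAAdAAAAAddAddA
t=3: AAAAddAAddAAAAdAAdAAd
t=4: AAAdAAAdAAAAAddAddAdd
t=5: AAddAAddAAAAdAAdAAdAA
t=6: AdAAAdAAAAAddAddAddAA
t=7: ddAAddAAAAdAAdAAdAAAA
t=8: AAAdAAAAAddAddAddAAAd
t=9: AAddAAAAdAAdAAdAAAAdd
t=10: AdAAAAAddAddAddAAAdAA
t=11: ddAAAAdAAdAAdAAAAddAA
t=12: AAAAAddAddAddAAAdAAAd
t=13: AAAAdAAdAAdAAAAddAAdd
t=14: AAAddAddAddAAAdAAAdAA
t=15: AAdAAdAAdAAAAddAAddAA
t=16: AddAddAddAAAdAAAdAAAA
t=17: dAAdAAdAAAAddAAddAAAA
t=18: dAddAddAAAdAAAdAAAAAd
t=19: AdAAdAAAAddAAddAAAAdA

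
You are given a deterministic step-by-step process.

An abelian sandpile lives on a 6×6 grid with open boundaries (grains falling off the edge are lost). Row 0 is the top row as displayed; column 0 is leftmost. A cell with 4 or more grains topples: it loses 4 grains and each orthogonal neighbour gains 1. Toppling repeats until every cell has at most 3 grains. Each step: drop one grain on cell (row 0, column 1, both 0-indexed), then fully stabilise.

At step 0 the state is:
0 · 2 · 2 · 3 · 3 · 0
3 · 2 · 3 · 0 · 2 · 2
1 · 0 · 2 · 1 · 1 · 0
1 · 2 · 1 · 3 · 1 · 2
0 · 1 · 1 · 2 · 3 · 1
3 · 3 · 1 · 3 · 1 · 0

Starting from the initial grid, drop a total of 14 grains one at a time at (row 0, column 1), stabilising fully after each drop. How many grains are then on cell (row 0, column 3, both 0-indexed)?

2

gen 0: 0 · 2 · 2 · 3 · 3 · 0
3 · 2 · 3 · 0 · 2 · 2
1 · 0 · 2 · 1 · 1 · 0
1 · 2 · 1 · 3 · 1 · 2
0 · 1 · 1 · 2 · 3 · 1
3 · 3 · 1 · 3 · 1 · 0
gen 1: 0 · 3 · 2 · 3 · 3 · 0
3 · 2 · 3 · 0 · 2 · 2
1 · 0 · 2 · 1 · 1 · 0
1 · 2 · 1 · 3 · 1 · 2
0 · 1 · 1 · 2 · 3 · 1
3 · 3 · 1 · 3 · 1 · 0
gen 2: 1 · 0 · 3 · 3 · 3 · 0
3 · 3 · 3 · 0 · 2 · 2
1 · 0 · 2 · 1 · 1 · 0
1 · 2 · 1 · 3 · 1 · 2
0 · 1 · 1 · 2 · 3 · 1
3 · 3 · 1 · 3 · 1 · 0
gen 3: 1 · 1 · 3 · 3 · 3 · 0
3 · 3 · 3 · 0 · 2 · 2
1 · 0 · 2 · 1 · 1 · 0
1 · 2 · 1 · 3 · 1 · 2
0 · 1 · 1 · 2 · 3 · 1
3 · 3 · 1 · 3 · 1 · 0
gen 4: 1 · 2 · 3 · 3 · 3 · 0
3 · 3 · 3 · 0 · 2 · 2
1 · 0 · 2 · 1 · 1 · 0
1 · 2 · 1 · 3 · 1 · 2
0 · 1 · 1 · 2 · 3 · 1
3 · 3 · 1 · 3 · 1 · 0
gen 5: 1 · 3 · 3 · 3 · 3 · 0
3 · 3 · 3 · 0 · 2 · 2
1 · 0 · 2 · 1 · 1 · 0
1 · 2 · 1 · 3 · 1 · 2
0 · 1 · 1 · 2 · 3 · 1
3 · 3 · 1 · 3 · 1 · 0
gen 6: 3 · 2 · 2 · 1 · 0 · 1
0 · 2 · 1 · 2 · 3 · 2
2 · 1 · 3 · 1 · 1 · 0
1 · 2 · 1 · 3 · 1 · 2
0 · 1 · 1 · 2 · 3 · 1
3 · 3 · 1 · 3 · 1 · 0
gen 7: 3 · 3 · 2 · 1 · 0 · 1
0 · 2 · 1 · 2 · 3 · 2
2 · 1 · 3 · 1 · 1 · 0
1 · 2 · 1 · 3 · 1 · 2
0 · 1 · 1 · 2 · 3 · 1
3 · 3 · 1 · 3 · 1 · 0
gen 8: 0 · 1 · 3 · 1 · 0 · 1
1 · 3 · 1 · 2 · 3 · 2
2 · 1 · 3 · 1 · 1 · 0
1 · 2 · 1 · 3 · 1 · 2
0 · 1 · 1 · 2 · 3 · 1
3 · 3 · 1 · 3 · 1 · 0
gen 9: 0 · 2 · 3 · 1 · 0 · 1
1 · 3 · 1 · 2 · 3 · 2
2 · 1 · 3 · 1 · 1 · 0
1 · 2 · 1 · 3 · 1 · 2
0 · 1 · 1 · 2 · 3 · 1
3 · 3 · 1 · 3 · 1 · 0
gen 10: 0 · 3 · 3 · 1 · 0 · 1
1 · 3 · 1 · 2 · 3 · 2
2 · 1 · 3 · 1 · 1 · 0
1 · 2 · 1 · 3 · 1 · 2
0 · 1 · 1 · 2 · 3 · 1
3 · 3 · 1 · 3 · 1 · 0
gen 11: 1 · 2 · 0 · 2 · 0 · 1
2 · 0 · 3 · 2 · 3 · 2
2 · 2 · 3 · 1 · 1 · 0
1 · 2 · 1 · 3 · 1 · 2
0 · 1 · 1 · 2 · 3 · 1
3 · 3 · 1 · 3 · 1 · 0
gen 12: 1 · 3 · 0 · 2 · 0 · 1
2 · 0 · 3 · 2 · 3 · 2
2 · 2 · 3 · 1 · 1 · 0
1 · 2 · 1 · 3 · 1 · 2
0 · 1 · 1 · 2 · 3 · 1
3 · 3 · 1 · 3 · 1 · 0
gen 13: 2 · 0 · 1 · 2 · 0 · 1
2 · 1 · 3 · 2 · 3 · 2
2 · 2 · 3 · 1 · 1 · 0
1 · 2 · 1 · 3 · 1 · 2
0 · 1 · 1 · 2 · 3 · 1
3 · 3 · 1 · 3 · 1 · 0
gen 14: 2 · 1 · 1 · 2 · 0 · 1
2 · 1 · 3 · 2 · 3 · 2
2 · 2 · 3 · 1 · 1 · 0
1 · 2 · 1 · 3 · 1 · 2
0 · 1 · 1 · 2 · 3 · 1
3 · 3 · 1 · 3 · 1 · 0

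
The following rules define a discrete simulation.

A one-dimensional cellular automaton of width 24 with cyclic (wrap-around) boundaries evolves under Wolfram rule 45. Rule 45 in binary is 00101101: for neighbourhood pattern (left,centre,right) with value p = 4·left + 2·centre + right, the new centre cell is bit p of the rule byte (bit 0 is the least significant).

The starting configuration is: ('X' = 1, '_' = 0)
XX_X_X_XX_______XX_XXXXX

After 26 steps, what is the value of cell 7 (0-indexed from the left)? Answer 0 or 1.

[0] XX_X_X_XX_______XX_XXXXX
[1] __XXXXXX__XXXXX_X_XX____
[2] X_X_______X____XXXX__XXX
[3] _XX_XXXXX_X_XX_X_____X__
[4] _X_XX____XXXX_XX_XXX_X_X
[5] XXXX__XX_X___XX_XX__XXXX
[6] ______X_XX_X_X_XX___X___
[7] XXXXX_XXX_XXXXXX__X_X_XX
[8] _____XX__XX_______XXXXX_
[9] XXXX_X___X__XXXXX_X_____
[10] X___XX_X_X__X____XX_XXX_
[11] X_X_X_XXXX__X_XX_X_XX__X
[12] _XXXXXX_____XXX_XXXX___X
[13] XX______XXX_X__XX____X_X
[14] ___XXXX_X__XX__X__XX_XXX
[15] _X_X___XX__X___X__X_XX__
[16] _XXX_X_X___X_X_X__XXX__X
[17] XX__XXXX_X_XXXXX__X____X
[18] ____X___XXXX______X_XX_X
[19] _XX_X_X_X____XXXX_XXX_XX
[20] XX_XXXXXX_XX_X___XX__XX_
[21] X_XX_____XX_XX_X_X___X_X
[22] _XX__XXX_X_XX_XXXX_X_XXX
[23] XX___X__XXXX_XX___XXXX__
[24] X__X_X__X___XX__X_X_____
[25] X__XXX__X_X_X___XXX_XXX_
[26] X__X____XXXXX_X_X__XX__X

0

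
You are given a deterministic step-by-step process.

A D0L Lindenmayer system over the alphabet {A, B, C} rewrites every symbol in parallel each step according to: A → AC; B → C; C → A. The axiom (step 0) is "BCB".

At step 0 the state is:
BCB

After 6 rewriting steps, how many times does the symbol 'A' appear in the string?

k=0  BCB
k=1  CAC
k=2  AACA
k=3  ACACAAC
k=4  ACAACAACACA
k=5  ACAACACAACACAACAAC
k=6  ACAACACAACAACACAACAACACAACACA

18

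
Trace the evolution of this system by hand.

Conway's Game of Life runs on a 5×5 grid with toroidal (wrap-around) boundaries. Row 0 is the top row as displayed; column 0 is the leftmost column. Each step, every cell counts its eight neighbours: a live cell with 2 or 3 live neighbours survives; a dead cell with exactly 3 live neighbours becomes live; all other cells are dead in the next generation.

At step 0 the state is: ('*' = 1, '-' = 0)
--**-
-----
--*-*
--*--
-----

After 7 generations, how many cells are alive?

k=0  --**-
-----
--*-*
--*--
-----
k=1  -----
--*--
---*-
---*-
--**-
k=2  --**-
-----
--**-
---**
--**-
k=3  --**-
-----
--***
----*
-----
k=4  -----
----*
---**
----*
---*-
k=5  -----
---**
*--**
----*
-----
k=6  -----
*--*-
*----
*--**
-----
k=7  -----
----*
**-*-
*---*
----*

7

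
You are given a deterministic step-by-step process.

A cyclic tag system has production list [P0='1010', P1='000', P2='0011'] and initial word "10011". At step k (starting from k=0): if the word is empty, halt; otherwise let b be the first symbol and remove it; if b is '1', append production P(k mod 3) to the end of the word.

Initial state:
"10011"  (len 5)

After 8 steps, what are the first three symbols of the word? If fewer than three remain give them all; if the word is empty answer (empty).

k=0  "10011"  (len 5)
k=1  "00111010"  (len 8)
k=2  "0111010"  (len 7)
k=3  "111010"  (len 6)
k=4  "110101010"  (len 9)
k=5  "10101010000"  (len 11)
k=6  "01010100000011"  (len 14)
k=7  "1010100000011"  (len 13)
k=8  "010100000011000"  (len 15)

010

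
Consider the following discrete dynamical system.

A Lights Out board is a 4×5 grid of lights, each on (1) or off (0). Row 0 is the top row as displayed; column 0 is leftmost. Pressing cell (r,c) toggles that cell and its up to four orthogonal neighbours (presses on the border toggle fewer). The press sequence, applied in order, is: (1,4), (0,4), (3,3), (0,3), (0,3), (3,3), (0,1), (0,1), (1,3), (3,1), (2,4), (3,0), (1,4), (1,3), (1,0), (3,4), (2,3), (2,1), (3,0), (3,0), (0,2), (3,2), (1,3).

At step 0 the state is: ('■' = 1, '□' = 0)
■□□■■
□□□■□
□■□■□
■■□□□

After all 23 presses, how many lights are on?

12

step 0: ■□□■■
□□□■□
□■□■□
■■□□□
step 1: ■□□■□
□□□□■
□■□■■
■■□□□
step 2: ■□□□■
□□□□□
□■□■■
■■□□□
step 3: ■□□□■
□□□□□
□■□□■
■■■■■
step 4: ■□■■□
□□□■□
□■□□■
■■■■■
step 5: ■□□□■
□□□□□
□■□□■
■■■■■
step 6: ■□□□■
□□□□□
□■□■■
■■□□□
step 7: □■■□■
□■□□□
□■□■■
■■□□□
step 8: ■□□□■
□□□□□
□■□■■
■■□□□
step 9: ■□□■■
□□■■■
□■□□■
■■□□□
step 10: ■□□■■
□□■■■
□□□□■
□□■□□
step 11: ■□□■■
□□■■□
□□□■□
□□■□■
step 12: ■□□■■
□□■■□
■□□■□
■■■□■
step 13: ■□□■□
□□■□■
■□□■■
■■■□■
step 14: ■□□□□
□□□■□
■□□□■
■■■□■
step 15: □□□□□
■■□■□
□□□□■
■■■□■
step 16: □□□□□
■■□■□
□□□□□
■■■■□
step 17: □□□□□
■■□□□
□□■■■
■■■□□
step 18: □□□□□
■□□□□
■■□■■
■□■□□
step 19: □□□□□
■□□□□
□■□■■
□■■□□
step 20: □□□□□
■□□□□
■■□■■
■□■□□
step 21: □■■■□
■□■□□
■■□■■
■□■□□
step 22: □■■■□
■□■□□
■■■■■
■■□■□
step 23: □■■□□
■□□■■
■■■□■
■■□■□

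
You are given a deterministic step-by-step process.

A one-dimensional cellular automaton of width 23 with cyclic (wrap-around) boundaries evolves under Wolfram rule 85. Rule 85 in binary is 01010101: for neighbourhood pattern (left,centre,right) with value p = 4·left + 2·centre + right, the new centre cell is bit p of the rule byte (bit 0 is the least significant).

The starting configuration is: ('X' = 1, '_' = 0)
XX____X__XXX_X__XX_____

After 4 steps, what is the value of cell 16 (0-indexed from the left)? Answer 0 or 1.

[0] XX____X__XXX_X__XX_____
[1] _XXXX_XX___X_XX__XXXXX_
[2] ____X__XXX_X__XX_____XX
[3] XXX_XX___X_XX__XXXXX__X
[4] __X__XXX_X__XX_____XX__

0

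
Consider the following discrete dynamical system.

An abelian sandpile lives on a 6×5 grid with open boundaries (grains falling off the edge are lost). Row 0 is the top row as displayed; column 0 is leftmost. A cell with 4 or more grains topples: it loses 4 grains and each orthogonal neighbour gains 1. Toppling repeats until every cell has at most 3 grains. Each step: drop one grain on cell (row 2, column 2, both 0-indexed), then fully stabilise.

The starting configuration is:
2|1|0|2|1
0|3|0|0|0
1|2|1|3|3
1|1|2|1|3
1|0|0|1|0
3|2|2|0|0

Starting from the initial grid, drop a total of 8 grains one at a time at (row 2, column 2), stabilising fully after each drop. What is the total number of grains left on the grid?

42

[0] 2|1|0|2|1
0|3|0|0|0
1|2|1|3|3
1|1|2|1|3
1|0|0|1|0
3|2|2|0|0
[1] 2|1|0|2|1
0|3|0|0|0
1|2|2|3|3
1|1|2|1|3
1|0|0|1|0
3|2|2|0|0
[2] 2|1|0|2|1
0|3|0|0|0
1|2|3|3|3
1|1|2|1|3
1|0|0|1|0
3|2|2|0|0
[3] 2|1|0|2|1
0|3|1|1|1
1|3|1|1|1
1|1|3|3|0
1|0|0|1|1
3|2|2|0|0
[4] 2|1|0|2|1
0|3|1|1|1
1|3|2|1|1
1|1|3|3|0
1|0|0|1|1
3|2|2|0|0
[5] 2|1|0|2|1
0|3|1|1|1
1|3|3|1|1
1|1|3|3|0
1|0|0|1|1
3|2|2|0|0
[6] 2|2|0|2|1
1|0|3|1|1
2|1|2|3|1
1|3|1|0|1
1|0|1|2|1
3|2|2|0|0
[7] 2|2|0|2|1
1|0|3|1|1
2|1|3|3|1
1|3|1|0|1
1|0|1|2|1
3|2|2|0|0
[8] 2|2|1|2|1
1|1|0|3|1
2|2|2|0|2
1|3|2|1|1
1|0|1|2|1
3|2|2|0|0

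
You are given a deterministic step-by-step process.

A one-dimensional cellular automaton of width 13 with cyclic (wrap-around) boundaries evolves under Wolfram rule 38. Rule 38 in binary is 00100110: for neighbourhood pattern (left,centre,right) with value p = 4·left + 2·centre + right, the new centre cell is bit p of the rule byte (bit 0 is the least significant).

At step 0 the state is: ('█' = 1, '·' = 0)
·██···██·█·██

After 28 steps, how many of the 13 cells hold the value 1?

5

t=0: ·██···██·█·██
t=1: █····█··███··
t=2: █···██·█····█
t=3: ···█··██···█·
t=4: ··██·█····██·
t=5: ·█··██···█···
t=6: ██·█····██···
t=7: ··██···█····█
t=8: ·█····██···██
t=9: ██···█····█··
t=10: ····██···██·█
t=11: ···█····█··██
t=12: ··██···██·█··
t=13: ·█····█··██··
t=14: ██···██·█····
t=15: ····█··██···█
t=16: ···██·█····██
t=17: ··█··██···█··
t=18: ·██·█····██··
t=19: █··██···█····
t=20: █·█····██···█
t=21: ·██···█····█·
t=22: █····██···██·
t=23: █···█····█··█
t=24: ···██···██·█·
t=25: ··█····█··██·
t=26: ·██···██·█···
t=27: █····█··██···
t=28: █···██·█····█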